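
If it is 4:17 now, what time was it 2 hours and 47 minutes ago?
Starting time: 4:17 = 257 total minutes past 12:00
Subtracting: 2 hours and 47 minutes = 167 minutes
257 - 167 = 90 minutes
= 1 hour and 30 minutes past 12:00 = 1:30

Final answer: 1:30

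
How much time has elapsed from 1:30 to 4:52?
From 1:30 to 4:52:
(4 x 60 + 52) - (1 x 60 + 30) = 292 - 90 = 202 minutes
= 3 hours and 22 minutes

Final answer: 3 hours and 22 minutes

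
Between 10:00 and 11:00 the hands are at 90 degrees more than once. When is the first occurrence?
At t minutes past 10:00, the hour hand is at 30 x 10 + 0.5t degrees and the minute hand is at 6t degrees.
The smaller angle between them is 90 degrees when |30H - 5.5t| = 90 or |30H - 5.5t| = 270.
With H = 10, solve 30 x 10 - 5.5t = +/- target for each target:
  t = (30 x 10 - 90) / 5.5 = 38.18
  t = (30 x 10 + 90) / 5.5 = 70.91 (outside (0, 60))
  t = (30 x 10 - 270) / 5.5 = 5.45
  t = (30 x 10 + 270) / 5.5 = 103.64 (outside (0, 60))
Valid solutions in (0, 60): {5.45, 38.18} minutes.
The first occurrence is t = 5.45 minutes.
The hands form a 90-degree angle at 5.45 minutes past 10:00.

Final answer: 5.45 minutes past 10:00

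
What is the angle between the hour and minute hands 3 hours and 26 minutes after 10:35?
First find the time 3 hours and 26 minutes after 10:35.
Total minutes: 10 x 60 + 35 + 3 x 60 + 26 = 841.
841 mod 720 = 121 minutes = 2:01.
Now compute the angle at 2:01:
Hour hand: 2 x 30 + 1 x 0.5 = 60.5 degrees
Minute hand: 1 x 6 = 6 degrees
Difference: |60.5 - 6| = 54.5 degrees
The angle is 54.5 degrees

Final answer: 54.5 degrees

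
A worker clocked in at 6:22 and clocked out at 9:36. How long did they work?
From 6:22 to 9:36:
(9 x 60 + 36) - (6 x 60 + 22) = 576 - 382 = 194 minutes
= 3 hours and 14 minutes

Final answer: 3 hours and 14 minutes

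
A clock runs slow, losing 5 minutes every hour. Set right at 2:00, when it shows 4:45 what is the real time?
For every 60 true minutes, the faulty clock advances 55 minutes, so 1 faulty-clock minute corresponds to 60/55 true minutes.
From 2:00 to 4:45 on the faulty dial is 165 minutes.
True elapsed: 165 x 60/55 = 180 minutes = 3 hours.
True time: 2:00 + 3 hours = 5:00.

Final answer: 5:00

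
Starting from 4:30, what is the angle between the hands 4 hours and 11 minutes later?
First find the time 4 hours and 11 minutes after 4:30.
Total minutes: 4 x 60 + 30 + 4 x 60 + 11 = 521.
521 mod 720 = 521 minutes = 8:41.
Now compute the angle at 8:41:
Hour hand: 8 x 30 + 41 x 0.5 = 260.5 degrees
Minute hand: 41 x 6 = 246 degrees
Difference: |260.5 - 246| = 14.5 degrees
The angle is 14.5 degrees

Final answer: 14.5 degrees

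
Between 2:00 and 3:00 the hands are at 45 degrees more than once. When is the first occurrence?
At t minutes past 2:00, the hour hand is at 30 x 2 + 0.5t degrees and the minute hand is at 6t degrees.
The smaller angle between them is 45 degrees when |30H - 5.5t| = 45 or |30H - 5.5t| = 315.
With H = 2, solve 30 x 2 - 5.5t = +/- target for each target:
  t = (30 x 2 - 45) / 5.5 = 2.73
  t = (30 x 2 + 45) / 5.5 = 19.09
  t = (30 x 2 - 315) / 5.5 = -46.36 (outside (0, 60))
  t = (30 x 2 + 315) / 5.5 = 68.18 (outside (0, 60))
Valid solutions in (0, 60): {2.73, 19.09} minutes.
The first occurrence is t = 2.73 minutes.
The hands form a 45-degree angle at 2.73 minutes past 2:00.

Final answer: 2.73 minutes past 2:00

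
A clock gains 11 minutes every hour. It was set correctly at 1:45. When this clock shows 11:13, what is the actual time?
For every 60 true minutes, the faulty clock advances 71 minutes, so 1 faulty-clock minute corresponds to 60/71 true minutes.
From 1:45 to 11:13 on the faulty dial is 568 minutes.
True elapsed: 568 x 60/71 = 480 minutes = 8 hours.
True time: 1:45 + 8 hours = 9:45.

Final answer: 9:45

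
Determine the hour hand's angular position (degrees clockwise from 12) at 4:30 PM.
The hour hand moves 30 degrees per hour and 0.5 degrees per minute.
At 4:30: (4) x 30 + 30 x 0.5 = 120 + 15 = 135 degrees

Final answer: 135 degrees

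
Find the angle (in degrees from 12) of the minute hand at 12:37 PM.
The minute hand moves 6 degrees per minute.
At 12:37: 37 x 6 = 222 degrees

Final answer: 222 degrees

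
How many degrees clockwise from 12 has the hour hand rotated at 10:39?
The hour hand moves 30 degrees per hour and 0.5 degrees per minute.
At 10:39: (10) x 30 + 39 x 0.5 = 300 + 19.5 = 319.5 degrees

Final answer: 319.5 degrees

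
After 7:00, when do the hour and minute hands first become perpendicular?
At t minutes past 7:00, the hour hand is at 30 x 7 + 0.5t degrees and the minute hand is at 6t degrees.
The smaller angle between them is 90 degrees when |30H - 5.5t| = 90 or |30H - 5.5t| = 270.
With H = 7, solve 30 x 7 - 5.5t = +/- target for each target:
  t = (30 x 7 - 90) / 5.5 = 21.82
  t = (30 x 7 + 90) / 5.5 = 54.55
  t = (30 x 7 - 270) / 5.5 = -10.91 (outside (0, 60))
  t = (30 x 7 + 270) / 5.5 = 87.27 (outside (0, 60))
Valid solutions in (0, 60): {21.82, 54.55} minutes.
First occurrence: t = 21.82 minutes.
The hands are at right angles at 21.82 minutes past 7:00.

Final answer: 21.82 minutes past 7:00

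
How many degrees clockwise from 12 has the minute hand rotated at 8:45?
The minute hand moves 6 degrees per minute.
At 8:45: 45 x 6 = 270 degrees

Final answer: 270 degrees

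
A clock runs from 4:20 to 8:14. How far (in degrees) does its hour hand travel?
The hour hand moves 0.5 degrees per minute.
Time elapsed: 8:14 - 4:20 = 234 minutes
Angular displacement: 234 x 0.5 = 117 degrees

Final answer: 117 degrees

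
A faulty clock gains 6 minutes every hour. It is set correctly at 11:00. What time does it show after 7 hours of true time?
For every 60 true minutes, the faulty clock advances 60 + 6 = 66 minutes.
True elapsed: 7 hours = 420 minutes.
Faulty clock advances: 420 x 66/60 = 462 minutes (drift: 42 minutes ahead).
Shown time: 11:00 + 462 minutes = 6:42.

Final answer: 6:42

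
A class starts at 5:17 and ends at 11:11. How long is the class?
From 5:17 to 11:11:
(11 x 60 + 11) - (5 x 60 + 17) = 671 - 317 = 354 minutes
= 5 hours and 54 minutes

Final answer: 5 hours and 54 minutes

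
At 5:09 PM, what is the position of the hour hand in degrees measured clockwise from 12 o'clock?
The hour hand moves 30 degrees per hour and 0.5 degrees per minute.
At 5:09: (5) x 30 + 9 x 0.5 = 150 + 4.5 = 154.5 degrees

Final answer: 154.5 degrees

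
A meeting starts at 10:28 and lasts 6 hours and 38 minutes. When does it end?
Starting time: 10:28
Adding 38 minutes to 28 minutes: 28 + 38 = 66 minutes = 1 hour and 6 minutes
Adding 6 hours: 10 + 6 + 1 (carry) = 17 - 12 = 5
Final time: 5:06

Final answer: 5:06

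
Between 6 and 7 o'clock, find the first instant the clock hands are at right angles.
At t minutes past 6:00, the hour hand is at 30 x 6 + 0.5t degrees and the minute hand is at 6t degrees.
The smaller angle between them is 90 degrees when |30H - 5.5t| = 90 or |30H - 5.5t| = 270.
With H = 6, solve 30 x 6 - 5.5t = +/- target for each target:
  t = (30 x 6 - 90) / 5.5 = 16.36
  t = (30 x 6 + 90) / 5.5 = 49.09
  t = (30 x 6 - 270) / 5.5 = -16.36 (outside (0, 60))
  t = (30 x 6 + 270) / 5.5 = 81.82 (outside (0, 60))
Valid solutions in (0, 60): {16.36, 49.09} minutes.
First occurrence: t = 16.36 minutes.
The hands are at right angles at 16.36 minutes past 6:00.

Final answer: 16.36 minutes past 6:00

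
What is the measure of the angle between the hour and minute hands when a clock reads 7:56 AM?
Hour hand position: 7 x 30 + 56 x 0.5 = 238 degrees
Minute hand position: 56 x 6 = 336 degrees
Difference: |238 - 336| = 98 degrees
The angle between the hands is 98 degrees

Final answer: 98 degrees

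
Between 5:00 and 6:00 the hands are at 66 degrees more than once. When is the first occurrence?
At t minutes past 5:00, the hour hand is at 30 x 5 + 0.5t degrees and the minute hand is at 6t degrees.
The smaller angle between them is 66 degrees when |30H - 5.5t| = 66 or |30H - 5.5t| = 294.
With H = 5, solve 30 x 5 - 5.5t = +/- target for each target:
  t = (30 x 5 - 66) / 5.5 = 15.27
  t = (30 x 5 + 66) / 5.5 = 39.27
  t = (30 x 5 - 294) / 5.5 = -26.18 (outside (0, 60))
  t = (30 x 5 + 294) / 5.5 = 80.73 (outside (0, 60))
Valid solutions in (0, 60): {15.27, 39.27} minutes.
The first occurrence is t = 15.27 minutes.
The hands form a 66-degree angle at 15.27 minutes past 5:00.

Final answer: 15.27 minutes past 5:00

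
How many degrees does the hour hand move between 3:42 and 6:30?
The hour hand moves 0.5 degrees per minute.
Time elapsed: 6:30 - 3:42 = 168 minutes
Angular displacement: 168 x 0.5 = 84 degrees

Final answer: 84 degrees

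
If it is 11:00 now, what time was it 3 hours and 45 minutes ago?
Starting time: 11:00 = 660 total minutes past 12:00
Subtracting: 3 hours and 45 minutes = 225 minutes
660 - 225 = 435 minutes
= 7 hours and 15 minutes past 12:00 = 7:15

Final answer: 7:15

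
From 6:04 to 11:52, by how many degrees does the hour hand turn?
The hour hand moves 0.5 degrees per minute.
Time elapsed: 11:52 - 6:04 = 348 minutes
Angular displacement: 348 x 0.5 = 174 degrees

Final answer: 174 degrees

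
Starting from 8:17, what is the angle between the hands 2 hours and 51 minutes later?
First find the time 2 hours and 51 minutes after 8:17.
Total minutes: 8 x 60 + 17 + 2 x 60 + 51 = 668.
668 mod 720 = 668 minutes = 11:08.
Now compute the angle at 11:08:
Hour hand: 11 x 30 + 8 x 0.5 = 334 degrees
Minute hand: 8 x 6 = 48 degrees
Difference: |334 - 48| = 286 degrees
Smaller angle: 360 - 286 = 74 degrees

Final answer: 74 degrees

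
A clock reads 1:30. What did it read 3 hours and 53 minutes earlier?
Starting time: 1:30 = 90 total minutes past 12:00
Subtracting: 3 hours and 53 minutes = 233 minutes
90 - 233 = -143 (negative, add 12 hours = 720) = 577 minutes
= 9 hours and 37 minutes past 12:00 = 9:37

Final answer: 9:37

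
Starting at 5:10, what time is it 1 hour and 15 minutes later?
Starting time: 5:10
Adding 15 minutes to 10 minutes: 10 + 15 = 25 minutes
Adding 1 hour: 5 + 1 = 6
Final time: 6:25

Final answer: 6:25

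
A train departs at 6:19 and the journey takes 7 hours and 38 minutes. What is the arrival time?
Starting time: 6:19
Adding 38 minutes to 19 minutes: 19 + 38 = 57 minutes
Adding 7 hours: 6 + 7 = 13 - 12 = 1
Final time: 1:57

Final answer: 1:57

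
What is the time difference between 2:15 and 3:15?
From 2:15 to 3:15:
(3 x 60 + 15) - (2 x 60 + 15) = 195 - 135 = 60 minutes
= 1 hour

Final answer: 1 hour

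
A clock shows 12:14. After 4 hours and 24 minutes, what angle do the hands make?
First find the time 4 hours and 24 minutes after 12:14.
Total minutes: 12 x 60 + 14 + 4 x 60 + 24 = 998.
998 mod 720 = 278 minutes = 4:38.
Now compute the angle at 4:38:
Hour hand: 4 x 30 + 38 x 0.5 = 139 degrees
Minute hand: 38 x 6 = 228 degrees
Difference: |139 - 228| = 89 degrees
The angle is 89 degrees

Final answer: 89 degrees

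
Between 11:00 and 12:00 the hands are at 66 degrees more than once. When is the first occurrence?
At t minutes past 11:00, the hour hand is at 30 x 11 + 0.5t degrees and the minute hand is at 6t degrees.
The smaller angle between them is 66 degrees when |30H - 5.5t| = 66 or |30H - 5.5t| = 294.
With H = 11, solve 30 x 11 - 5.5t = +/- target for each target:
  t = (30 x 11 - 66) / 5.5 = 48
  t = (30 x 11 + 66) / 5.5 = 72 (outside (0, 60))
  t = (30 x 11 - 294) / 5.5 = 6.55
  t = (30 x 11 + 294) / 5.5 = 113.45 (outside (0, 60))
Valid solutions in (0, 60): {6.55, 48} minutes.
The first occurrence is t = 6.55 minutes.
The hands form a 66-degree angle at 6.55 minutes past 11:00.

Final answer: 6.55 minutes past 11:00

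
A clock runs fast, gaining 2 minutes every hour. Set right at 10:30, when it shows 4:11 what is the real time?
For every 60 true minutes, the faulty clock advances 62 minutes, so 1 faulty-clock minute corresponds to 60/62 true minutes.
From 10:30 to 4:11 on the faulty dial is 341 minutes.
True elapsed: 341 x 60/62 = 330 minutes = 5 hours and 30 minutes.
True time: 10:30 + 5 hours and 30 minutes = 4:00.

Final answer: 4:00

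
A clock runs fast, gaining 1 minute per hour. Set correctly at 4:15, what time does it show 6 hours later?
For every 60 true minutes, the faulty clock advances 60 + 1 = 61 minutes.
True elapsed: 6 hours = 360 minutes.
Faulty clock advances: 360 x 61/60 = 366 minutes (drift: 6 minutes ahead).
Shown time: 4:15 + 366 minutes = 10:21.

Final answer: 10:21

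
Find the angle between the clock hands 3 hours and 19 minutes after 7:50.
First find the time 3 hours and 19 minutes after 7:50.
Total minutes: 7 x 60 + 50 + 3 x 60 + 19 = 669.
669 mod 720 = 669 minutes = 11:09.
Now compute the angle at 11:09:
Hour hand: 11 x 30 + 9 x 0.5 = 334.5 degrees
Minute hand: 9 x 6 = 54 degrees
Difference: |334.5 - 54| = 280.5 degrees
Smaller angle: 360 - 280.5 = 79.5 degrees

Final answer: 79.5 degrees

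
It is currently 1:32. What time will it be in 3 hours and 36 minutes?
Starting time: 1:32
Adding 36 minutes to 32 minutes: 32 + 36 = 68 minutes = 1 hour and 8 minutes
Adding 3 hours: 1 + 3 + 1 (carry) = 5
Final time: 5:08

Final answer: 5:08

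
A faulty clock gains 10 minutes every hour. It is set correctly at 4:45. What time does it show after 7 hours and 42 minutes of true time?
For every 60 true minutes, the faulty clock advances 60 + 10 = 70 minutes.
True elapsed: 7 hours and 42 minutes = 462 minutes.
Faulty clock advances: 462 x 70/60 = 539 minutes (drift: 77 minutes ahead).
Shown time: 4:45 + 539 minutes = 1:44.

Final answer: 1:44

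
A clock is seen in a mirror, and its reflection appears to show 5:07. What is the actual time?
Reflection across the vertical (12-6) axis maps a hand at angle A degrees to (360 - A) degrees, which sends a reading of T minutes past 12:00 to (720 - T) minutes past 12:00.
Mirror reads 5:07 = 307 minutes past 12:00.
Actual time: (720 - 307) mod 720 = 413 minutes = 6:53.

Final answer: 6:53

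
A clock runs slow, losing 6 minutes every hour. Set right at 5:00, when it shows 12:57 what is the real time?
For every 60 true minutes, the faulty clock advances 54 minutes, so 1 faulty-clock minute corresponds to 60/54 true minutes.
From 5:00 to 12:57 on the faulty dial is 477 minutes.
True elapsed: 477 x 60/54 = 530 minutes = 8 hours and 50 minutes.
True time: 5:00 + 8 hours and 50 minutes = 1:50.

Final answer: 1:50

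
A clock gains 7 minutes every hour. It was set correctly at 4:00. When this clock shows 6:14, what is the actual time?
For every 60 true minutes, the faulty clock advances 67 minutes, so 1 faulty-clock minute corresponds to 60/67 true minutes.
From 4:00 to 6:14 on the faulty dial is 134 minutes.
True elapsed: 134 x 60/67 = 120 minutes = 2 hours.
True time: 4:00 + 2 hours = 6:00.

Final answer: 6:00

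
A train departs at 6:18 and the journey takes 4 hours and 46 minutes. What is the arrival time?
Starting time: 6:18
Adding 46 minutes to 18 minutes: 18 + 46 = 64 minutes = 1 hour and 4 minutes
Adding 4 hours: 6 + 4 + 1 (carry) = 11
Final time: 11:04

Final answer: 11:04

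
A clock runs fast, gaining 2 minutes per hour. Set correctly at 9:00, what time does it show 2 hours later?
For every 60 true minutes, the faulty clock advances 60 + 2 = 62 minutes.
True elapsed: 2 hours = 120 minutes.
Faulty clock advances: 120 x 62/60 = 124 minutes (drift: 4 minutes ahead).
Shown time: 9:00 + 124 minutes = 11:04.

Final answer: 11:04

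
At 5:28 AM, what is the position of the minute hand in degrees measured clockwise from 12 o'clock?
The minute hand moves 6 degrees per minute.
At 5:28: 28 x 6 = 168 degrees

Final answer: 168 degrees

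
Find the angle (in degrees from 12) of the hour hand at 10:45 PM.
The hour hand moves 30 degrees per hour and 0.5 degrees per minute.
At 10:45: (10) x 30 + 45 x 0.5 = 300 + 22.5 = 322.5 degrees

Final answer: 322.5 degrees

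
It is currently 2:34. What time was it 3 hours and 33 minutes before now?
Starting time: 2:34 = 154 total minutes past 12:00
Subtracting: 3 hours and 33 minutes = 213 minutes
154 - 213 = -59 (negative, add 12 hours = 720) = 661 minutes
= 11 hours and 1 minute past 12:00 = 11:01

Final answer: 11:01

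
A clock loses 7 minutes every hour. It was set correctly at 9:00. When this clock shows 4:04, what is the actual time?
For every 60 true minutes, the faulty clock advances 53 minutes, so 1 faulty-clock minute corresponds to 60/53 true minutes.
From 9:00 to 4:04 on the faulty dial is 424 minutes.
True elapsed: 424 x 60/53 = 480 minutes = 8 hours.
True time: 9:00 + 8 hours = 5:00.

Final answer: 5:00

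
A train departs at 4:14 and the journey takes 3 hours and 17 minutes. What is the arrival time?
Starting time: 4:14
Adding 17 minutes to 14 minutes: 14 + 17 = 31 minutes
Adding 3 hours: 4 + 3 = 7
Final time: 7:31

Final answer: 7:31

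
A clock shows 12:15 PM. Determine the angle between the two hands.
Hour hand position: 0 x 30 + 15 x 0.5 = 7.5 degrees
Minute hand position: 15 x 6 = 90 degrees
Difference: |7.5 - 90| = 82.5 degrees
The angle between the hands is 82.5 degrees

Final answer: 82.5 degrees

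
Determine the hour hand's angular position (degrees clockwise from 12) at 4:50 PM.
The hour hand moves 30 degrees per hour and 0.5 degrees per minute.
At 4:50: (4) x 30 + 50 x 0.5 = 120 + 25 = 145 degrees

Final answer: 145 degrees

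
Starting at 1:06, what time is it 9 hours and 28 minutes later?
Starting time: 1:06
Adding 28 minutes to 6 minutes: 6 + 28 = 34 minutes
Adding 9 hours: 1 + 9 = 10
Final time: 10:34

Final answer: 10:34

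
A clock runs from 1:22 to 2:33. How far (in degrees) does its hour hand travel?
The hour hand moves 0.5 degrees per minute.
Time elapsed: 2:33 - 1:22 = 71 minutes
Angular displacement: 71 x 0.5 = 35.5 degrees

Final answer: 35.5 degrees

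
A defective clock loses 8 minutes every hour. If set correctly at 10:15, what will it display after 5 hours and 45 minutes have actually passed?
For every 60 true minutes, the faulty clock advances 60 - 8 = 52 minutes.
True elapsed: 5 hours and 45 minutes = 345 minutes.
Faulty clock advances: 345 x 52/60 = 299 minutes (drift: 46 minutes behind).
Shown time: 10:15 + 299 minutes = 3:14.

Final answer: 3:14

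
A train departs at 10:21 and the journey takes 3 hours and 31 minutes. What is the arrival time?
Starting time: 10:21
Adding 31 minutes to 21 minutes: 21 + 31 = 52 minutes
Adding 3 hours: 10 + 3 = 13 - 12 = 1
Final time: 1:52

Final answer: 1:52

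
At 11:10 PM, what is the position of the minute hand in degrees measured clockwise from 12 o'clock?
The minute hand moves 6 degrees per minute.
At 11:10: 10 x 6 = 60 degrees

Final answer: 60 degrees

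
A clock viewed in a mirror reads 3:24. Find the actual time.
Reflection across the vertical (12-6) axis maps a hand at angle A degrees to (360 - A) degrees, which sends a reading of T minutes past 12:00 to (720 - T) minutes past 12:00.
Mirror reads 3:24 = 204 minutes past 12:00.
Actual time: (720 - 204) mod 720 = 516 minutes = 8:36.

Final answer: 8:36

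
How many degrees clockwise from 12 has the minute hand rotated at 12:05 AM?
The minute hand moves 6 degrees per minute.
At 12:05: 5 x 6 = 30 degrees

Final answer: 30 degrees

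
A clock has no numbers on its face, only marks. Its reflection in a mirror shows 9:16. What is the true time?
Reflection across the vertical (12-6) axis maps a hand at angle A degrees to (360 - A) degrees, which sends a reading of T minutes past 12:00 to (720 - T) minutes past 12:00.
Mirror reads 9:16 = 556 minutes past 12:00.
Actual time: (720 - 556) mod 720 = 164 minutes = 2:44.

Final answer: 2:44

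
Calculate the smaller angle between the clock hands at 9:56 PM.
Hour hand position: 9 x 30 + 56 x 0.5 = 298 degrees
Minute hand position: 56 x 6 = 336 degrees
Difference: |298 - 336| = 38 degrees
The angle between the hands is 38 degrees

Final answer: 38 degrees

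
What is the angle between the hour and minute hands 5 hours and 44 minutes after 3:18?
First find the time 5 hours and 44 minutes after 3:18.
Total minutes: 3 x 60 + 18 + 5 x 60 + 44 = 542.
542 mod 720 = 542 minutes = 9:02.
Now compute the angle at 9:02:
Hour hand: 9 x 30 + 2 x 0.5 = 271 degrees
Minute hand: 2 x 6 = 12 degrees
Difference: |271 - 12| = 259 degrees
Smaller angle: 360 - 259 = 101 degrees

Final answer: 101 degrees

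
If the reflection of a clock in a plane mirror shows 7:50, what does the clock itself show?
Reflection across the vertical (12-6) axis maps a hand at angle A degrees to (360 - A) degrees, which sends a reading of T minutes past 12:00 to (720 - T) minutes past 12:00.
Mirror reads 7:50 = 470 minutes past 12:00.
Actual time: (720 - 470) mod 720 = 250 minutes = 4:10.

Final answer: 4:10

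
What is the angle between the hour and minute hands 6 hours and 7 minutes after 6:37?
First find the time 6 hours and 7 minutes after 6:37.
Total minutes: 6 x 60 + 37 + 6 x 60 + 7 = 764.
764 mod 720 = 44 minutes = 12:44.
Now compute the angle at 12:44:
Hour hand: 0 x 30 + 44 x 0.5 = 22 degrees
Minute hand: 44 x 6 = 264 degrees
Difference: |22 - 264| = 242 degrees
Smaller angle: 360 - 242 = 118 degrees

Final answer: 118 degrees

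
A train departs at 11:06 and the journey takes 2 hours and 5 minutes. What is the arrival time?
Starting time: 11:06
Adding 5 minutes to 6 minutes: 6 + 5 = 11 minutes
Adding 2 hours: 11 + 2 = 13 - 12 = 1
Final time: 1:11

Final answer: 1:11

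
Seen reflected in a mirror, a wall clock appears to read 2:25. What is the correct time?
Reflection across the vertical (12-6) axis maps a hand at angle A degrees to (360 - A) degrees, which sends a reading of T minutes past 12:00 to (720 - T) minutes past 12:00.
Mirror reads 2:25 = 145 minutes past 12:00.
Actual time: (720 - 145) mod 720 = 575 minutes = 9:35.

Final answer: 9:35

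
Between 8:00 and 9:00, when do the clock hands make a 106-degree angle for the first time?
At t minutes past 8:00, the hour hand is at 30 x 8 + 0.5t degrees and the minute hand is at 6t degrees.
The smaller angle between them is 106 degrees when |30H - 5.5t| = 106 or |30H - 5.5t| = 254.
With H = 8, solve 30 x 8 - 5.5t = +/- target for each target:
  t = (30 x 8 - 106) / 5.5 = 24.36
  t = (30 x 8 + 106) / 5.5 = 62.91 (outside (0, 60))
  t = (30 x 8 - 254) / 5.5 = -2.55 (outside (0, 60))
  t = (30 x 8 + 254) / 5.5 = 89.82 (outside (0, 60))
Valid solutions in (0, 60): {24.36} minutes.
The first occurrence is t = 24.36 minutes.
The hands form a 106-degree angle at 24.36 minutes past 8:00.

Final answer: 24.36 minutes past 8:00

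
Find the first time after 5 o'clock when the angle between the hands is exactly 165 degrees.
At t minutes past 5:00, the hour hand is at 30 x 5 + 0.5t degrees and the minute hand is at 6t degrees.
The smaller angle between them is 165 degrees when |30H - 5.5t| = 165 or |30H - 5.5t| = 195.
With H = 5, solve 30 x 5 - 5.5t = +/- target for each target:
  t = (30 x 5 - 165) / 5.5 = -2.73 (outside (0, 60))
  t = (30 x 5 + 165) / 5.5 = 57.27
  t = (30 x 5 - 195) / 5.5 = -8.18 (outside (0, 60))
  t = (30 x 5 + 195) / 5.5 = 62.73 (outside (0, 60))
Valid solutions in (0, 60): {57.27} minutes.
The first occurrence is t = 57.27 minutes.
The hands form a 165-degree angle at 57.27 minutes past 5:00.

Final answer: 57.27 minutes past 5:00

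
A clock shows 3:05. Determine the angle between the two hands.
Hour hand position: 3 x 30 + 5 x 0.5 = 92.5 degrees
Minute hand position: 5 x 6 = 30 degrees
Difference: |92.5 - 30| = 62.5 degrees
The angle between the hands is 62.5 degrees

Final answer: 62.5 degrees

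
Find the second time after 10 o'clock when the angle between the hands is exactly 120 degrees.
At t minutes past 10:00, the hour hand is at 30 x 10 + 0.5t degrees and the minute hand is at 6t degrees.
The smaller angle between them is 120 degrees when |30H - 5.5t| = 120 or |30H - 5.5t| = 240.
With H = 10, solve 30 x 10 - 5.5t = +/- target for each target:
  t = (30 x 10 - 120) / 5.5 = 32.73
  t = (30 x 10 + 120) / 5.5 = 76.36 (outside (0, 60))
  t = (30 x 10 - 240) / 5.5 = 10.91
  t = (30 x 10 + 240) / 5.5 = 98.18 (outside (0, 60))
Valid solutions in (0, 60): {10.91, 32.73} minutes.
The second occurrence is t = 32.73 minutes.
The hands form a 120-degree angle at 32.73 minutes past 10:00.

Final answer: 32.73 minutes past 10:00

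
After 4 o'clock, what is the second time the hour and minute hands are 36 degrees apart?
At t minutes past 4:00, the hour hand is at 30 x 4 + 0.5t degrees and the minute hand is at 6t degrees.
The smaller angle between them is 36 degrees when |30H - 5.5t| = 36 or |30H - 5.5t| = 324.
With H = 4, solve 30 x 4 - 5.5t = +/- target for each target:
  t = (30 x 4 - 36) / 5.5 = 15.27
  t = (30 x 4 + 36) / 5.5 = 28.36
  t = (30 x 4 - 324) / 5.5 = -37.09 (outside (0, 60))
  t = (30 x 4 + 324) / 5.5 = 80.73 (outside (0, 60))
Valid solutions in (0, 60): {15.27, 28.36} minutes.
The second occurrence is t = 28.36 minutes.
The hands form a 36-degree angle at 28.36 minutes past 4:00.

Final answer: 28.36 minutes past 4:00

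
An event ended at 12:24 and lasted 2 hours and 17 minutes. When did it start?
Starting time: 12:24 = 24 total minutes past 12:00
Subtracting: 2 hours and 17 minutes = 137 minutes
24 - 137 = -113 (negative, add 12 hours = 720) = 607 minutes
= 10 hours and 7 minutes past 12:00 = 10:07

Final answer: 10:07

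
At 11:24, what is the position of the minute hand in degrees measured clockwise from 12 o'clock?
The minute hand moves 6 degrees per minute.
At 11:24: 24 x 6 = 144 degrees

Final answer: 144 degrees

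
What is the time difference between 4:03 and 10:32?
From 4:03 to 10:32:
(10 x 60 + 32) - (4 x 60 + 3) = 632 - 243 = 389 minutes
= 6 hours and 29 minutes

Final answer: 6 hours and 29 minutes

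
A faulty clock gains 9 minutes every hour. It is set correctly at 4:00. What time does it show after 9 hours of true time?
For every 60 true minutes, the faulty clock advances 60 + 9 = 69 minutes.
True elapsed: 9 hours = 540 minutes.
Faulty clock advances: 540 x 69/60 = 621 minutes (drift: 81 minutes ahead).
Shown time: 4:00 + 621 minutes = 2:21.

Final answer: 2:21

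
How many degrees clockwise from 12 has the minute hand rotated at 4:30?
The minute hand moves 6 degrees per minute.
At 4:30: 30 x 6 = 180 degrees

Final answer: 180 degrees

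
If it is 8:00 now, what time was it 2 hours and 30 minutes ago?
Starting time: 8:00 = 480 total minutes past 12:00
Subtracting: 2 hours and 30 minutes = 150 minutes
480 - 150 = 330 minutes
= 5 hours and 30 minutes past 12:00 = 5:30

Final answer: 5:30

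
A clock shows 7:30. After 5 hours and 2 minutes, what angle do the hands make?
First find the time 5 hours and 2 minutes after 7:30.
Total minutes: 7 x 60 + 30 + 5 x 60 + 2 = 752.
752 mod 720 = 32 minutes = 12:32.
Now compute the angle at 12:32:
Hour hand: 0 x 30 + 32 x 0.5 = 16 degrees
Minute hand: 32 x 6 = 192 degrees
Difference: |16 - 192| = 176 degrees
The angle is 176 degrees

Final answer: 176 degrees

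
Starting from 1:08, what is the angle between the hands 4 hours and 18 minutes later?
First find the time 4 hours and 18 minutes after 1:08.
Total minutes: 1 x 60 + 8 + 4 x 60 + 18 = 326.
326 mod 720 = 326 minutes = 5:26.
Now compute the angle at 5:26:
Hour hand: 5 x 30 + 26 x 0.5 = 163 degrees
Minute hand: 26 x 6 = 156 degrees
Difference: |163 - 156| = 7 degrees
The angle is 7 degrees

Final answer: 7 degrees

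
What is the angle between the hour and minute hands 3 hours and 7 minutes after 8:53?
First find the time 3 hours and 7 minutes after 8:53.
Total minutes: 8 x 60 + 53 + 3 x 60 + 7 = 720.
720 mod 720 = 0 minutes = 12:00.
Now compute the angle at 12:00:
Hour hand: 0 x 30 + 0 x 0.5 = 0 degrees
Minute hand: 0 x 6 = 0 degrees
Difference: |0 - 0| = 0 degrees
The angle is 0 degrees

Final answer: 0 degrees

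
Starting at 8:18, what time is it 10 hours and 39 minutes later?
Starting time: 8:18
Adding 39 minutes to 18 minutes: 18 + 39 = 57 minutes
Adding 10 hours: 8 + 10 = 18 - 12 = 6
Final time: 6:57

Final answer: 6:57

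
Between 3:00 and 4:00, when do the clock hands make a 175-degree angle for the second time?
At t minutes past 3:00, the hour hand is at 30 x 3 + 0.5t degrees and the minute hand is at 6t degrees.
The smaller angle between them is 175 degrees when |30H - 5.5t| = 175 or |30H - 5.5t| = 185.
With H = 3, solve 30 x 3 - 5.5t = +/- target for each target:
  t = (30 x 3 - 175) / 5.5 = -15.45 (outside (0, 60))
  t = (30 x 3 + 175) / 5.5 = 48.18
  t = (30 x 3 - 185) / 5.5 = -17.27 (outside (0, 60))
  t = (30 x 3 + 185) / 5.5 = 50
Valid solutions in (0, 60): {48.18, 50} minutes.
The second occurrence is t = 50 minutes.
The hands form a 175-degree angle at 50 minutes past 3:00.

Final answer: 50 minutes past 3:00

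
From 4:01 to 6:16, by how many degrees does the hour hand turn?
The hour hand moves 0.5 degrees per minute.
Time elapsed: 6:16 - 4:01 = 135 minutes
Angular displacement: 135 x 0.5 = 67.5 degrees

Final answer: 67.5 degrees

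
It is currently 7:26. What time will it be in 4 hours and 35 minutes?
Starting time: 7:26
Adding 35 minutes to 26 minutes: 26 + 35 = 61 minutes = 1 hour and 1 minute
Adding 4 hours: 7 + 4 + 1 (carry) = 12
Final time: 12:01

Final answer: 12:01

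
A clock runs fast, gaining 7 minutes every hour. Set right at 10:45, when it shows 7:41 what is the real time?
For every 60 true minutes, the faulty clock advances 67 minutes, so 1 faulty-clock minute corresponds to 60/67 true minutes.
From 10:45 to 7:41 on the faulty dial is 536 minutes.
True elapsed: 536 x 60/67 = 480 minutes = 8 hours.
True time: 10:45 + 8 hours = 6:45.

Final answer: 6:45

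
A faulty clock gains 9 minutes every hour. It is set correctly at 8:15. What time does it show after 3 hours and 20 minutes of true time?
For every 60 true minutes, the faulty clock advances 60 + 9 = 69 minutes.
True elapsed: 3 hours and 20 minutes = 200 minutes.
Faulty clock advances: 200 x 69/60 = 230 minutes (drift: 30 minutes ahead).
Shown time: 8:15 + 230 minutes = 12:05.

Final answer: 12:05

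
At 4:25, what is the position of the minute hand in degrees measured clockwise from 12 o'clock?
The minute hand moves 6 degrees per minute.
At 4:25: 25 x 6 = 150 degrees

Final answer: 150 degrees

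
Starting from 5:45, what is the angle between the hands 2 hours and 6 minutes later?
First find the time 2 hours and 6 minutes after 5:45.
Total minutes: 5 x 60 + 45 + 2 x 60 + 6 = 471.
471 mod 720 = 471 minutes = 7:51.
Now compute the angle at 7:51:
Hour hand: 7 x 30 + 51 x 0.5 = 235.5 degrees
Minute hand: 51 x 6 = 306 degrees
Difference: |235.5 - 306| = 70.5 degrees
The angle is 70.5 degrees

Final answer: 70.5 degrees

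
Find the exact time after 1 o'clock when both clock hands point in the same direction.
The minute hand gains 5.5 degrees per minute on the hour hand.
At 1:00, the hour hand is at 30 degrees and the minute hand is at 0 degrees.
The gap is 30 degrees. Time to close: 30/5.5 = 60 x 1/11 = 5.45 minutes.
The hands overlap at 5.45 minutes past 1:00.

Final answer: 5.45 minutes past 1:00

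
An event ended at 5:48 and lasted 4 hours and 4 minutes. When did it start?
Starting time: 5:48 = 348 total minutes past 12:00
Subtracting: 4 hours and 4 minutes = 244 minutes
348 - 244 = 104 minutes
= 1 hour and 44 minutes past 12:00 = 1:44

Final answer: 1:44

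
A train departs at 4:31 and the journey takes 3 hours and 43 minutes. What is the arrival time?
Starting time: 4:31
Adding 43 minutes to 31 minutes: 31 + 43 = 74 minutes = 1 hour and 14 minutes
Adding 3 hours: 4 + 3 + 1 (carry) = 8
Final time: 8:14

Final answer: 8:14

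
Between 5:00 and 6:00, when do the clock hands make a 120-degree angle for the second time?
At t minutes past 5:00, the hour hand is at 30 x 5 + 0.5t degrees and the minute hand is at 6t degrees.
The smaller angle between them is 120 degrees when |30H - 5.5t| = 120 or |30H - 5.5t| = 240.
With H = 5, solve 30 x 5 - 5.5t = +/- target for each target:
  t = (30 x 5 - 120) / 5.5 = 5.45
  t = (30 x 5 + 120) / 5.5 = 49.09
  t = (30 x 5 - 240) / 5.5 = -16.36 (outside (0, 60))
  t = (30 x 5 + 240) / 5.5 = 70.91 (outside (0, 60))
Valid solutions in (0, 60): {5.45, 49.09} minutes.
The second occurrence is t = 49.09 minutes.
The hands form a 120-degree angle at 49.09 minutes past 5:00.

Final answer: 49.09 minutes past 5:00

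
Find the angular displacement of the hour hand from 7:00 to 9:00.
The hour hand moves 0.5 degrees per minute.
Time elapsed: 9:00 - 7:00 = 120 minutes
Angular displacement: 120 x 0.5 = 60 degrees

Final answer: 60 degrees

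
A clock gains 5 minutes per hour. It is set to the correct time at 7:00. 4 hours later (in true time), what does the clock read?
For every 60 true minutes, the faulty clock advances 60 + 5 = 65 minutes.
True elapsed: 4 hours = 240 minutes.
Faulty clock advances: 240 x 65/60 = 260 minutes (drift: 20 minutes ahead).
Shown time: 7:00 + 260 minutes = 11:20.

Final answer: 11:20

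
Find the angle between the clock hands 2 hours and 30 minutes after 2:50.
First find the time 2 hours and 30 minutes after 2:50.
Total minutes: 2 x 60 + 50 + 2 x 60 + 30 = 320.
320 mod 720 = 320 minutes = 5:20.
Now compute the angle at 5:20:
Hour hand: 5 x 30 + 20 x 0.5 = 160 degrees
Minute hand: 20 x 6 = 120 degrees
Difference: |160 - 120| = 40 degrees
The angle is 40 degrees

Final answer: 40 degrees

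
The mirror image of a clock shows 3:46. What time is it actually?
Reflection across the vertical (12-6) axis maps a hand at angle A degrees to (360 - A) degrees, which sends a reading of T minutes past 12:00 to (720 - T) minutes past 12:00.
Mirror reads 3:46 = 226 minutes past 12:00.
Actual time: (720 - 226) mod 720 = 494 minutes = 8:14.

Final answer: 8:14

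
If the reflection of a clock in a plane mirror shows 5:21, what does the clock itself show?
Reflection across the vertical (12-6) axis maps a hand at angle A degrees to (360 - A) degrees, which sends a reading of T minutes past 12:00 to (720 - T) minutes past 12:00.
Mirror reads 5:21 = 321 minutes past 12:00.
Actual time: (720 - 321) mod 720 = 399 minutes = 6:39.

Final answer: 6:39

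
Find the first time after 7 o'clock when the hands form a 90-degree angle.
At t minutes past 7:00, the hour hand is at 30 x 7 + 0.5t degrees and the minute hand is at 6t degrees.
The smaller angle between them is 90 degrees when |30H - 5.5t| = 90 or |30H - 5.5t| = 270.
With H = 7, solve 30 x 7 - 5.5t = +/- target for each target:
  t = (30 x 7 - 90) / 5.5 = 21.82
  t = (30 x 7 + 90) / 5.5 = 54.55
  t = (30 x 7 - 270) / 5.5 = -10.91 (outside (0, 60))
  t = (30 x 7 + 270) / 5.5 = 87.27 (outside (0, 60))
Valid solutions in (0, 60): {21.82, 54.55} minutes.
First occurrence: t = 21.82 minutes.
The hands are at right angles at 21.82 minutes past 7:00.

Final answer: 21.82 minutes past 7:00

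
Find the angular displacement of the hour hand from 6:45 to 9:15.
The hour hand moves 0.5 degrees per minute.
Time elapsed: 9:15 - 6:45 = 150 minutes
Angular displacement: 150 x 0.5 = 75 degrees

Final answer: 75 degrees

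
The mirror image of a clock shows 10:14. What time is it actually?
Reflection across the vertical (12-6) axis maps a hand at angle A degrees to (360 - A) degrees, which sends a reading of T minutes past 12:00 to (720 - T) minutes past 12:00.
Mirror reads 10:14 = 614 minutes past 12:00.
Actual time: (720 - 614) mod 720 = 106 minutes = 1:46.

Final answer: 1:46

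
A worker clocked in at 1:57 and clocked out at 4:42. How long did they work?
From 1:57 to 4:42:
(4 x 60 + 42) - (1 x 60 + 57) = 282 - 117 = 165 minutes
= 2 hours and 45 minutes

Final answer: 2 hours and 45 minutes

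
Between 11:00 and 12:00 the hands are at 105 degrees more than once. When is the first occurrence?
At t minutes past 11:00, the hour hand is at 30 x 11 + 0.5t degrees and the minute hand is at 6t degrees.
The smaller angle between them is 105 degrees when |30H - 5.5t| = 105 or |30H - 5.5t| = 255.
With H = 11, solve 30 x 11 - 5.5t = +/- target for each target:
  t = (30 x 11 - 105) / 5.5 = 40.91
  t = (30 x 11 + 105) / 5.5 = 79.09 (outside (0, 60))
  t = (30 x 11 - 255) / 5.5 = 13.64
  t = (30 x 11 + 255) / 5.5 = 106.36 (outside (0, 60))
Valid solutions in (0, 60): {13.64, 40.91} minutes.
The first occurrence is t = 13.64 minutes.
The hands form a 105-degree angle at 13.64 minutes past 11:00.

Final answer: 13.64 minutes past 11:00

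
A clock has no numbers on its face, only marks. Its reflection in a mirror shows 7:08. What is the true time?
Reflection across the vertical (12-6) axis maps a hand at angle A degrees to (360 - A) degrees, which sends a reading of T minutes past 12:00 to (720 - T) minutes past 12:00.
Mirror reads 7:08 = 428 minutes past 12:00.
Actual time: (720 - 428) mod 720 = 292 minutes = 4:52.

Final answer: 4:52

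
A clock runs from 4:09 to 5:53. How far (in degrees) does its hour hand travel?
The hour hand moves 0.5 degrees per minute.
Time elapsed: 5:53 - 4:09 = 104 minutes
Angular displacement: 104 x 0.5 = 52 degrees

Final answer: 52 degrees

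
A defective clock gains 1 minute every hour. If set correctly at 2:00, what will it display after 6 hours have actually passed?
For every 60 true minutes, the faulty clock advances 60 + 1 = 61 minutes.
True elapsed: 6 hours = 360 minutes.
Faulty clock advances: 360 x 61/60 = 366 minutes (drift: 6 minutes ahead).
Shown time: 2:00 + 366 minutes = 8:06.

Final answer: 8:06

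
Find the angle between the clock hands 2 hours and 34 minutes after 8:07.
First find the time 2 hours and 34 minutes after 8:07.
Total minutes: 8 x 60 + 7 + 2 x 60 + 34 = 641.
641 mod 720 = 641 minutes = 10:41.
Now compute the angle at 10:41:
Hour hand: 10 x 30 + 41 x 0.5 = 320.5 degrees
Minute hand: 41 x 6 = 246 degrees
Difference: |320.5 - 246| = 74.5 degrees
The angle is 74.5 degrees

Final answer: 74.5 degrees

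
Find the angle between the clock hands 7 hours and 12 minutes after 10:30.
First find the time 7 hours and 12 minutes after 10:30.
Total minutes: 10 x 60 + 30 + 7 x 60 + 12 = 1062.
1062 mod 720 = 342 minutes = 5:42.
Now compute the angle at 5:42:
Hour hand: 5 x 30 + 42 x 0.5 = 171 degrees
Minute hand: 42 x 6 = 252 degrees
Difference: |171 - 252| = 81 degrees
The angle is 81 degrees

Final answer: 81 degrees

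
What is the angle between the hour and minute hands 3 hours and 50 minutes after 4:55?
First find the time 3 hours and 50 minutes after 4:55.
Total minutes: 4 x 60 + 55 + 3 x 60 + 50 = 525.
525 mod 720 = 525 minutes = 8:45.
Now compute the angle at 8:45:
Hour hand: 8 x 30 + 45 x 0.5 = 262.5 degrees
Minute hand: 45 x 6 = 270 degrees
Difference: |262.5 - 270| = 7.5 degrees
The angle is 7.5 degrees

Final answer: 7.5 degrees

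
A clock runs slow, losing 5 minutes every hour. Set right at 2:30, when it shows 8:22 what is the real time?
For every 60 true minutes, the faulty clock advances 55 minutes, so 1 faulty-clock minute corresponds to 60/55 true minutes.
From 2:30 to 8:22 on the faulty dial is 352 minutes.
True elapsed: 352 x 60/55 = 384 minutes = 6 hours and 24 minutes.
True time: 2:30 + 6 hours and 24 minutes = 8:54.

Final answer: 8:54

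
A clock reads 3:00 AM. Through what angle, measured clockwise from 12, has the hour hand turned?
The hour hand moves 30 degrees per hour and 0.5 degrees per minute.
At 3:00: (3) x 30 + 0 x 0.5 = 90 + 0 = 90 degrees

Final answer: 90 degrees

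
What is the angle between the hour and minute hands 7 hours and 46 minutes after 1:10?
First find the time 7 hours and 46 minutes after 1:10.
Total minutes: 1 x 60 + 10 + 7 x 60 + 46 = 536.
536 mod 720 = 536 minutes = 8:56.
Now compute the angle at 8:56:
Hour hand: 8 x 30 + 56 x 0.5 = 268 degrees
Minute hand: 56 x 6 = 336 degrees
Difference: |268 - 336| = 68 degrees
The angle is 68 degrees

Final answer: 68 degrees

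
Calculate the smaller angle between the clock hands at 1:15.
Hour hand position: 1 x 30 + 15 x 0.5 = 37.5 degrees
Minute hand position: 15 x 6 = 90 degrees
Difference: |37.5 - 90| = 52.5 degrees
The angle between the hands is 52.5 degrees

Final answer: 52.5 degrees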